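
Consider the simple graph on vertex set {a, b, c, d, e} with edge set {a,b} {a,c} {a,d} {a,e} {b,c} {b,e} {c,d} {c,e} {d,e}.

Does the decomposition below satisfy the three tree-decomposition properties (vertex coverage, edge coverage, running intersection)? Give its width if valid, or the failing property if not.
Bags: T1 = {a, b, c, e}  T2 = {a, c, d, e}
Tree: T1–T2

Checking the three conditions: (i) the bags cover all of {a, b, c, d, e}; (ii) for each edge, some bag contains both endpoints; (iii) the bags containing any fixed vertex form a subtree. All hold, so the decomposition is valid with width 4 − 1 = 3.

Yes; width 3.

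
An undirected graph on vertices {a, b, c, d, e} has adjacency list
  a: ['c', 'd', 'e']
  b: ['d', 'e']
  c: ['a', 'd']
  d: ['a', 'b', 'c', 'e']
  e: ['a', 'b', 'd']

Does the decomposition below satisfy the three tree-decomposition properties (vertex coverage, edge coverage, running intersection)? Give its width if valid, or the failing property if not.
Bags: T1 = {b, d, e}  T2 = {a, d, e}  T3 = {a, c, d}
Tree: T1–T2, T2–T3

Yes; width 2.

Vertex coverage: the bags together contain {a, b, c, d, e}, the full vertex set. Edge coverage: each edge of G has both endpoints in at least one bag. Running intersection: for every vertex, the bags containing it form a connected subtree. All three properties hold, so this is a valid tree decomposition of width max|bag| − 1 = 2, and hence tw(G) ≤ 2.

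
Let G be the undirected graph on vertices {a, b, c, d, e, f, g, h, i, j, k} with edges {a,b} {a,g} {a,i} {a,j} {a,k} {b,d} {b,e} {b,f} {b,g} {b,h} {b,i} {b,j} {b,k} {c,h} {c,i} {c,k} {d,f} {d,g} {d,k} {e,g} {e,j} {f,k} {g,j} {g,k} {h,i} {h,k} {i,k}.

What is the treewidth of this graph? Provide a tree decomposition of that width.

Treewidth 3.
Bags: B1 = {a, b, g, k}  B2 = {a, b, i, k}  B3 = {b, h, i, k}  B4 = {c, h, i, k}  B5 = {a, b, g, j}  B6 = {b, e, g, j}  B7 = {b, d, g, k}  B8 = {b, d, f, k}
Tree: B1–B2, B2–B3, B3–B4, B1–B5, B5–B6, B1–B7, B7–B8

The largest bag has 4 vertices, giving width 3; this decomposition certifies tw(G) ≤ 3. Conversely, {c, h, i, k} is a clique of size 4, and the vertices of any clique must share a bag in every tree decomposition; so some bag has ≥ 4 vertices and tw(G) ≥ 3. Therefore the treewidth is 3.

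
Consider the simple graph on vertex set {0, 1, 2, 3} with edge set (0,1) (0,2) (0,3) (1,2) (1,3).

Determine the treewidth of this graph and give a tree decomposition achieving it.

The largest bag has 3 vertices, giving width 2; this decomposition certifies tw(G) ≤ 2. On the other hand G contains the 3-clique {0, 1, 2}. A clique must lie in a single bag of any decomposition, so no decomposition can have width below 2. Therefore the treewidth is 2.

Treewidth 2.
Bags: B1 = {0, 1, 2}  B2 = {0, 1, 3}
Tree: B1–B2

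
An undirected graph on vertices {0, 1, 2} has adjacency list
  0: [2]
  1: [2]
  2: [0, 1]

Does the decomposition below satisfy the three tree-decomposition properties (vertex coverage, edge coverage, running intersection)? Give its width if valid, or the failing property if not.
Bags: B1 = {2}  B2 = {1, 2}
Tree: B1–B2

No — vertex 0 appears in no bag.

A tree decomposition must satisfy three properties: every vertex lies in some bag; for every edge, both endpoints lie together in some bag; and for every vertex, the bags containing it form a connected subtree. Here vertex 0 appears in no bag, so the decomposition is invalid.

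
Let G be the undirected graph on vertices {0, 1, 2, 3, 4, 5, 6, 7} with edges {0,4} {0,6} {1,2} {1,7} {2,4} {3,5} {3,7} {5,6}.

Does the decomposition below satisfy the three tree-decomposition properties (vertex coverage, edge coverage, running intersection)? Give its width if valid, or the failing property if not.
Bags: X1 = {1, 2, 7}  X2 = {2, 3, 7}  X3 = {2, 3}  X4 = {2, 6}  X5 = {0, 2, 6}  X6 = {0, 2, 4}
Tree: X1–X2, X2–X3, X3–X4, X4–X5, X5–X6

A tree decomposition must satisfy three properties: every vertex lies in some bag; for every edge, both endpoints lie together in some bag; and for every vertex, the bags containing it form a connected subtree. Here vertex 5 appears in no bag, so the decomposition is invalid.

No — vertex 5 appears in no bag.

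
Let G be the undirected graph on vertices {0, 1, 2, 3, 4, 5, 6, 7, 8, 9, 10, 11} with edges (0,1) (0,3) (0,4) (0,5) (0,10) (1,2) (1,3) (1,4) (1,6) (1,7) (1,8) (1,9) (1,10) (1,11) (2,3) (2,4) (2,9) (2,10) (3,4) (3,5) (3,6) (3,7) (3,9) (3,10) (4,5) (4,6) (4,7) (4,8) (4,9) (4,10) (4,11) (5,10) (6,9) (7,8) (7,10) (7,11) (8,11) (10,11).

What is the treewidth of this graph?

A width-4 tree decomposition is:
Bags: B1 = {1, 3, 4, 7, 10}  B2 = {1, 4, 7, 10, 11}  B3 = {0, 1, 3, 4, 10}  B4 = {0, 3, 4, 5, 10}  B5 = {1, 2, 3, 4, 10}  B6 = {1, 4, 7, 8, 11}  B7 = {1, 2, 3, 4, 9}  B8 = {1, 3, 4, 6, 9}
Tree: B1–B2, B1–B3, B3–B4, B3–B5, B2–B6, B5–B7, B7–B8
Each bag holds 5 vertices, so the decomposition has width 4, which upper-bounds the treewidth. On the other hand G contains the 5-clique {1, 4, 7, 8, 11}. A clique must lie in a single bag of any decomposition, so no decomposition can have width below 4. Therefore the treewidth is 4.

4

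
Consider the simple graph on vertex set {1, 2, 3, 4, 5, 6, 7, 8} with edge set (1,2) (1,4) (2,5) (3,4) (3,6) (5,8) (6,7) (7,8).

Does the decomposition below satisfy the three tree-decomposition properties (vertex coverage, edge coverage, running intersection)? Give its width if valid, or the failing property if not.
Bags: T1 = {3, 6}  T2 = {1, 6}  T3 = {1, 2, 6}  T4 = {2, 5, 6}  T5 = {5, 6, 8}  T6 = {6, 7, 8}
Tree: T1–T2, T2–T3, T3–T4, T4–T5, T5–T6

No — vertex 4 appears in no bag.

A tree decomposition must satisfy three properties: every vertex lies in some bag; for every edge, both endpoints lie together in some bag; and for every vertex, the bags containing it form a connected subtree. Here vertex 4 appears in no bag, so the decomposition is invalid.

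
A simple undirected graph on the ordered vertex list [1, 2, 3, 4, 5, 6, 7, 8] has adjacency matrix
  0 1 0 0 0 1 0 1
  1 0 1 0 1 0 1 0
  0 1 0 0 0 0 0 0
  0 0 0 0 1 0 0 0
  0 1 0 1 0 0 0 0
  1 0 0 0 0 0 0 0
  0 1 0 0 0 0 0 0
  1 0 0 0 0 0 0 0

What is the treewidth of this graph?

A width-1 tree decomposition is:
Bags: B1 = {2, 3}  B2 = {2, 7}  B3 = {1, 2}  B4 = {2, 5}  B5 = {1, 6}  B6 = {4, 5}  B7 = {1, 8}
Tree: B1–B2, B1–B3, B3–B4, B3–B5, B4–B6, B5–B7
The largest bag has 2 vertices, giving width 1; this decomposition certifies tw(G) ≤ 1. Since G has at least one edge (e.g. 2–3), it is not an edgeless graph, so tw(G) ≥ 1. Therefore the treewidth is 1.

1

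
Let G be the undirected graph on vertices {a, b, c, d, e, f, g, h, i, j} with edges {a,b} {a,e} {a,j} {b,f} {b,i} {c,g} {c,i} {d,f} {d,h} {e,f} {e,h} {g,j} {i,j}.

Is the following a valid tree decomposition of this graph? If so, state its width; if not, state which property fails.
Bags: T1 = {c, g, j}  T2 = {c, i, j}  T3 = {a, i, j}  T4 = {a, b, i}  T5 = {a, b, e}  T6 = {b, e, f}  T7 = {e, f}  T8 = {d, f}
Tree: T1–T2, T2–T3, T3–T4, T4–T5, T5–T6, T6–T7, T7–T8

No — vertex h appears in no bag.

A tree decomposition must satisfy three properties: every vertex lies in some bag; for every edge, both endpoints lie together in some bag; and for every vertex, the bags containing it form a connected subtree. Here vertex h appears in no bag, so the decomposition is invalid.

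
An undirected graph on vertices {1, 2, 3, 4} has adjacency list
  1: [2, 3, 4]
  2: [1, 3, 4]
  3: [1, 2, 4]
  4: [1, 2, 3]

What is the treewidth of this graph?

3

A width-3 tree decomposition is:
Bags: B1 = {1, 2, 3, 4}
Tree: (single bag)
With just one bag of size 4, the width is 4 − 1 = 3, so tw(G) ≤ 3. For the lower bound, the 4 vertices {1, 2, 3, 4} are pairwise adjacent, and any tree decomposition puts a clique entirely inside one bag — forcing width ≥ 3. Combining the bounds, tw(G) = 3.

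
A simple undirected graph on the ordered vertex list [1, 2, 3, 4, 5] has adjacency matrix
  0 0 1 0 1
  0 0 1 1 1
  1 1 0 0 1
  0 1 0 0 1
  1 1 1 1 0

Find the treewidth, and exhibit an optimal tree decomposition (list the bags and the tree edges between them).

Every bag has size at most 3, so the width is 3 − 1 = 2 and tw(G) ≤ 2. Conversely, {1, 3, 5} is a clique of size 3, and the vertices of any clique must share a bag in every tree decomposition; so some bag has ≥ 3 vertices and tw(G) ≥ 2. Hence tw(G) = 2 exactly.

Treewidth 2.
Bags: B1 = {1, 3, 5}  B2 = {2, 3, 5}  B3 = {2, 4, 5}
Tree: B1–B2, B2–B3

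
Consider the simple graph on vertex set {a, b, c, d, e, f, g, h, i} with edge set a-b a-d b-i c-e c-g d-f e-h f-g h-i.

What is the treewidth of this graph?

A width-2 tree decomposition is:
Bags: B1 = {b, h, i}  B2 = {b, e, h}  B3 = {b, c, e}  B4 = {b, c, g}  B5 = {b, f, g}  B6 = {b, d, f}  B7 = {a, b, d}
Tree: B1–B2, B2–B3, B3–B4, B4–B5, B5–B6, B6–B7
Every bag has size at most 3, so the width is 3 − 1 = 2 and tw(G) ≤ 2. The edges b–i–h–e–c–g–f–d–a–b form a cycle, so G is not a tree and its treewidth is at least 2. Therefore the treewidth is 2.

2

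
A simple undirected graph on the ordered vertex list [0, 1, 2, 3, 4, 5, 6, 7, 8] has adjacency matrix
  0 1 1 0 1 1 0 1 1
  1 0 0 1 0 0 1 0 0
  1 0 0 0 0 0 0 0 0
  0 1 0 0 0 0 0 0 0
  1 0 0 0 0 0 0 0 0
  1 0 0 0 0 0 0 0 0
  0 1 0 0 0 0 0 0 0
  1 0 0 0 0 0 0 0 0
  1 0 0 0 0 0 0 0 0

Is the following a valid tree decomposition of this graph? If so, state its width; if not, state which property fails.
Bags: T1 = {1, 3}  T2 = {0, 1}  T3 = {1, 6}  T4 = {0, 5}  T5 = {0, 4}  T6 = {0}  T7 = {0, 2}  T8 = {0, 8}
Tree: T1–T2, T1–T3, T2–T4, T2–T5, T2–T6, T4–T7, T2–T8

No — vertex 7 appears in no bag.

A tree decomposition must satisfy three properties: every vertex lies in some bag; for every edge, both endpoints lie together in some bag; and for every vertex, the bags containing it form a connected subtree. Here vertex 7 appears in no bag, so the decomposition is invalid.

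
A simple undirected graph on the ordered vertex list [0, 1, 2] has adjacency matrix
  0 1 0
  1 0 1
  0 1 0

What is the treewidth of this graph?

A width-1 tree decomposition is:
Bags: B1 = {0, 1}  B2 = {1, 2}
Tree: B1–B2
Every bag has size at most 2, so the width is 2 − 1 = 1 and tw(G) ≤ 1. Any graph with an edge has treewidth ≥ 1, and G has the edge 0–1. Hence tw(G) = 1 exactly.

1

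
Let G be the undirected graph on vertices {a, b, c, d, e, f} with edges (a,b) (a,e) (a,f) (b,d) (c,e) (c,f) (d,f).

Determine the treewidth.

2

A width-2 tree decomposition is:
Bags: B1 = {a, c, e}  B2 = {a, c, f}  B3 = {a, b, f}  B4 = {b, d, f}
Tree: B1–B2, B2–B3, B3–B4
Each bag holds 3 vertices, so the decomposition has width 2, which upper-bounds the treewidth. For the lower bound, G contains the cycle e–c–f–a–e, so G is not a forest; only forests have treewidth ≤ 1, hence tw(G) ≥ 2. Combining the bounds, tw(G) = 2.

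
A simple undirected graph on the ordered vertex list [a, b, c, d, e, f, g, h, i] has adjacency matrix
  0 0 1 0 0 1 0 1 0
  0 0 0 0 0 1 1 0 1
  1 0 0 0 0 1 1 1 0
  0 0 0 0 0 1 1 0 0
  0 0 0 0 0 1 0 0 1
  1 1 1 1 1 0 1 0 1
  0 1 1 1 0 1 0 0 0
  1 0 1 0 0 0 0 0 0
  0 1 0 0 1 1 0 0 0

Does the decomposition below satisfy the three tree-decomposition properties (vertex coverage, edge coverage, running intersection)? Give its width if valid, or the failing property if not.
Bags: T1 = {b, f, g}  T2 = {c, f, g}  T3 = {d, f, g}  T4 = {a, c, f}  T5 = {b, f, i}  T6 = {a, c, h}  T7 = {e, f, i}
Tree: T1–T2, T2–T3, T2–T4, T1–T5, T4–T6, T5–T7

Yes; width 2.

Every vertex of G appears in some bag (union = {a, b, c, d, e, f, g, h, i}); every edge is covered by a bag; and for each vertex v the set of bags containing v is connected in the bag tree. The decomposition is therefore valid. The largest bag has 3 vertices, so the width is 2.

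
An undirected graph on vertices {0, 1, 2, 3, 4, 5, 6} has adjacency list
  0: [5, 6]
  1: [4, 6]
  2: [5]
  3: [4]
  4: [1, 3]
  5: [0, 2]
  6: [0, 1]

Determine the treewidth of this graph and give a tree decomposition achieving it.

Treewidth 1.
Bags: B1 = {2, 5}  B2 = {0, 5}  B3 = {0, 6}  B4 = {1, 6}  B5 = {1, 4}  B6 = {3, 4}
Tree: B1–B2, B2–B3, B3–B4, B4–B5, B5–B6

Every bag has size at most 2, so the width is 2 − 1 = 1 and tw(G) ≤ 1. Any graph with an edge has treewidth ≥ 1, and G has the edge 2–5. Therefore the treewidth is 1.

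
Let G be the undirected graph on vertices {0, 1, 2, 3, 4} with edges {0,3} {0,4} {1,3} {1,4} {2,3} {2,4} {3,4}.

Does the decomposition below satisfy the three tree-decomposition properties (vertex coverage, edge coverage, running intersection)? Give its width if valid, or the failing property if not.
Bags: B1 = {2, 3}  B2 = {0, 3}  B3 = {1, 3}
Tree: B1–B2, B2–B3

No — vertex 4 appears in no bag.

A tree decomposition must satisfy three properties: every vertex lies in some bag; for every edge, both endpoints lie together in some bag; and for every vertex, the bags containing it form a connected subtree. Here vertex 4 appears in no bag, so the decomposition is invalid.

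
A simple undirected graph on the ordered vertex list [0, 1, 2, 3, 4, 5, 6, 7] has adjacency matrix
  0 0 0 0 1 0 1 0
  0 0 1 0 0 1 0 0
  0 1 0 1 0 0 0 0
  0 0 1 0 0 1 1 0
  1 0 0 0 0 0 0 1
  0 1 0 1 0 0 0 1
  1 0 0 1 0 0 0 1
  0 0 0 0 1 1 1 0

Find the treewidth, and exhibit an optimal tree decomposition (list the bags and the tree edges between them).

Treewidth 2.
Bags: B1 = {0, 4, 7}  B2 = {0, 6, 7}  B3 = {5, 6, 7}  B4 = {3, 5, 6}  B5 = {1, 3, 5}  B6 = {1, 2, 3}
Tree: B1–B2, B2–B3, B3–B4, B4–B5, B5–B6

Every bag has size at most 3, so the width is 3 − 1 = 2 and tw(G) ≤ 2. The edges 4–0–6–7–4 form a cycle, so G is not a tree and its treewidth is at least 2. Combining the bounds, tw(G) = 2.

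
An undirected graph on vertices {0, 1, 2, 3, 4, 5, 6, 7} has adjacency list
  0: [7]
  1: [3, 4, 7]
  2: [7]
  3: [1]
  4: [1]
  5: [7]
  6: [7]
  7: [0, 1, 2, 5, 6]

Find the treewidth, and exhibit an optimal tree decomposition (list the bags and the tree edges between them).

Treewidth 1.
One such decomposition:
Bags: B1 = {1, 7}  B2 = {6, 7}  B3 = {0, 7}  B4 = {5, 7}  B5 = {1, 4}  B6 = {1, 3}  B7 = {2, 7}
Tree: B1–B2, B2–B3, B1–B4, B1–B5, B5–B6, B1–B7

Each bag holds 2 vertices, so the decomposition has width 1, which upper-bounds the treewidth. Since G has at least one edge (e.g. 1–7), it is not an edgeless graph, so tw(G) ≥ 1. The upper and lower bounds meet at 1, so that is the treewidth.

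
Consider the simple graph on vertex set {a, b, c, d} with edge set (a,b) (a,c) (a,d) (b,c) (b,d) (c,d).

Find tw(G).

3

A width-3 tree decomposition is:
Bags: B1 = {a, b, c, d}
Tree: (single bag)
A single bag containing all 4 vertices is trivially a valid decomposition of width 3. On the other hand G contains the 4-clique {a, b, c, d}. A clique must lie in a single bag of any decomposition, so no decomposition can have width below 3. Combining the bounds, tw(G) = 3.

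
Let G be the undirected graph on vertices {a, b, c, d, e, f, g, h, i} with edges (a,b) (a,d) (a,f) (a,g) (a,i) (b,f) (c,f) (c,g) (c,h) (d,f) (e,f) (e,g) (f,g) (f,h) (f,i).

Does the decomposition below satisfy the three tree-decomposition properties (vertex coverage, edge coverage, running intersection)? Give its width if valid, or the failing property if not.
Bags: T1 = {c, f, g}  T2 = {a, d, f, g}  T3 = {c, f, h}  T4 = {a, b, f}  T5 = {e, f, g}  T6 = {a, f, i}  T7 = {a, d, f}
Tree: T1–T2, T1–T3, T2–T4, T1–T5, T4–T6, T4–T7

A tree decomposition must satisfy three properties: every vertex lies in some bag; for every edge, both endpoints lie together in some bag; and for every vertex, the bags containing it form a connected subtree. Here bags containing vertex d are not connected in the tree, so the decomposition is invalid.

No — bags containing vertex d are not connected in the tree.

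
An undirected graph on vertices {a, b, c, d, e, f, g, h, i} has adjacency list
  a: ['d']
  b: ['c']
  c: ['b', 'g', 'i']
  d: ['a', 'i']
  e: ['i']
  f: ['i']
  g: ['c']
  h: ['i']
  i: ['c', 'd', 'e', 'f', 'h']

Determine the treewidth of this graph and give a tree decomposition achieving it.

The largest bag has 2 vertices, giving width 1; this decomposition certifies tw(G) ≤ 1. Since G has at least one edge (e.g. i–c), it is not an edgeless graph, so tw(G) ≥ 1. Therefore the treewidth is 1.

Treewidth 1.
Bags: B1 = {c, i}  B2 = {d, i}  B3 = {e, i}  B4 = {a, d}  B5 = {c, g}  B6 = {h, i}  B7 = {b, c}  B8 = {f, i}
Tree: B1–B2, B1–B3, B2–B4, B1–B5, B3–B6, B5–B7, B3–B8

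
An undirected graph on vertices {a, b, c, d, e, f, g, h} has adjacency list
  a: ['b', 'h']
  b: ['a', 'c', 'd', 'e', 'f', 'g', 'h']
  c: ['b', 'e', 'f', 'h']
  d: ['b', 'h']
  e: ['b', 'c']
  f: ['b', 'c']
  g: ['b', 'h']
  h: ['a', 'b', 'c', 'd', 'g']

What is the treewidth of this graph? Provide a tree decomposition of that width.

Each bag holds 3 vertices, so the decomposition has width 2, which upper-bounds the treewidth. Conversely, {b, c, e} is a clique of size 3, and the vertices of any clique must share a bag in every tree decomposition; so some bag has ≥ 3 vertices and tw(G) ≥ 2. Combining the bounds, tw(G) = 2.

Treewidth 2.
Bags: B1 = {b, g, h}  B2 = {a, b, h}  B3 = {b, c, h}  B4 = {b, c, e}  B5 = {b, d, h}  B6 = {b, c, f}
Tree: B1–B2, B2–B3, B3–B4, B3–B5, B4–B6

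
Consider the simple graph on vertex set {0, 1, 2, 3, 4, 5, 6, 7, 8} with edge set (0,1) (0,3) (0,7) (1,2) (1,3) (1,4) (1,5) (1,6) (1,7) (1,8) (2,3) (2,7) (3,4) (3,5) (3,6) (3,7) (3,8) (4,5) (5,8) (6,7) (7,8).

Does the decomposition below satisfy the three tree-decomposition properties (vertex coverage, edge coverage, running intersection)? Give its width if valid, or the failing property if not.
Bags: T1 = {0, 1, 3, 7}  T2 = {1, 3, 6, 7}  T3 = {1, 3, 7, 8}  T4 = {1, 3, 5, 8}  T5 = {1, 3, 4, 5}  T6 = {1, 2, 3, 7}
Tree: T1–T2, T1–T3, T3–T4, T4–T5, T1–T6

Checking the three conditions: (i) the bags cover all of {0, 1, 2, 3, 4, 5, 6, 7, 8}; (ii) for each edge, some bag contains both endpoints; (iii) the bags containing any fixed vertex form a subtree. All hold, so the decomposition is valid with width 4 − 1 = 3.

Yes; width 3.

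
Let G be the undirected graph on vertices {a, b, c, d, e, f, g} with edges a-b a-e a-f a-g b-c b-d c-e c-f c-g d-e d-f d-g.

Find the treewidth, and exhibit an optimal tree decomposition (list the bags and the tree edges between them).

Treewidth 3.
One such decomposition:
Bags: B1 = {a, c, d, e}  B2 = {a, b, c, d}  B3 = {a, c, d, f}  B4 = {a, c, d, g}
Tree: B1–B2, B2–B3, B3–B4

The largest bag has 4 vertices, giving width 3; this decomposition certifies tw(G) ≤ 3. For the lower bound: the 4 vertex sets {a,e}, {b,c}, {d}, {f} are disjoint, each induces a connected subgraph, and every pair is joined by at least one edge of G. Contracting each set to a single vertex therefore yields K_{4} as a minor, and since treewidth is minor-monotone, tw(G) ≥ tw(K_{4}) = 3. The upper and lower bounds meet at 3, so that is the treewidth.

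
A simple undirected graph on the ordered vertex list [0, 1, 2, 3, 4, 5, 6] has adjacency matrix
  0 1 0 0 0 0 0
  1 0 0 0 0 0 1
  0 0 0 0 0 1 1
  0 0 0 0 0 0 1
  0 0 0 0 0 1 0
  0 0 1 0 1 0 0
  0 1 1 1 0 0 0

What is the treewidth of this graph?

1

A width-1 tree decomposition is:
Bags: B1 = {1, 6}  B2 = {0, 1}  B3 = {2, 6}  B4 = {2, 5}  B5 = {3, 6}  B6 = {4, 5}
Tree: B1–B2, B1–B3, B3–B4, B1–B5, B4–B6
The largest bag has 2 vertices, giving width 1; this decomposition certifies tw(G) ≤ 1. G has an edge, so its treewidth is at least 1. Combining the bounds, tw(G) = 1.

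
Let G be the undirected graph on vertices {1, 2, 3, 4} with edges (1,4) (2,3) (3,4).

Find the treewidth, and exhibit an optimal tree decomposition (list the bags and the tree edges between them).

Each bag holds 2 vertices, so the decomposition has width 1, which upper-bounds the treewidth. G has an edge, so its treewidth is at least 1. The upper and lower bounds meet at 1, so that is the treewidth.

Treewidth 1.
One such decomposition:
Bags: B1 = {1, 4}  B2 = {3, 4}  B3 = {2, 3}
Tree: B1–B2, B2–B3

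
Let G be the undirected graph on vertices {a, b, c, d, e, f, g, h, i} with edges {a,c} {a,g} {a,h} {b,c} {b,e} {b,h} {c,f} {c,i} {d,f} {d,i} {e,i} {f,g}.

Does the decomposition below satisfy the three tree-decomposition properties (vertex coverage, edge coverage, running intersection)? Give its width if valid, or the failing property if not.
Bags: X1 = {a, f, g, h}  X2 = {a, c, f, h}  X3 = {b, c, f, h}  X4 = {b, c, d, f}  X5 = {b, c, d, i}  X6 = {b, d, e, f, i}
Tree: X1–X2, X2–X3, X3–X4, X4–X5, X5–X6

A tree decomposition must satisfy three properties: every vertex lies in some bag; for every edge, both endpoints lie together in some bag; and for every vertex, the bags containing it form a connected subtree. Here bags containing vertex f are not connected in the tree, so the decomposition is invalid.

No — bags containing vertex f are not connected in the tree.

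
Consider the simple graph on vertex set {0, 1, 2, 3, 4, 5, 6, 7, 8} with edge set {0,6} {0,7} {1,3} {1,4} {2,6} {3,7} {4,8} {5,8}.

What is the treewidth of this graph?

1

A width-1 tree decomposition is:
Bags: B1 = {2, 6}  B2 = {0, 6}  B3 = {0, 7}  B4 = {3, 7}  B5 = {1, 3}  B6 = {1, 4}  B7 = {4, 8}  B8 = {5, 8}
Tree: B1–B2, B2–B3, B3–B4, B4–B5, B5–B6, B6–B7, B7–B8
Each bag holds 2 vertices, so the decomposition has width 1, which upper-bounds the treewidth. Since G has at least one edge (e.g. 2–6), it is not an edgeless graph, so tw(G) ≥ 1. Therefore the treewidth is 1.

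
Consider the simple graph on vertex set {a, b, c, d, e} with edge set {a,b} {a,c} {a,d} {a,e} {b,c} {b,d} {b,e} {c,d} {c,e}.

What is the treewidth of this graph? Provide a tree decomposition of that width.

Treewidth 3.
One optimal decomposition is:
Bags: B1 = {a, b, c, e}  B2 = {a, b, c, d}
Tree: B1–B2

Each bag holds 4 vertices, so the decomposition has width 3, which upper-bounds the treewidth. For the lower bound, the 4 vertices {a, b, c, d} are pairwise adjacent, and any tree decomposition puts a clique entirely inside one bag — forcing width ≥ 3. The upper and lower bounds meet at 3, so that is the treewidth.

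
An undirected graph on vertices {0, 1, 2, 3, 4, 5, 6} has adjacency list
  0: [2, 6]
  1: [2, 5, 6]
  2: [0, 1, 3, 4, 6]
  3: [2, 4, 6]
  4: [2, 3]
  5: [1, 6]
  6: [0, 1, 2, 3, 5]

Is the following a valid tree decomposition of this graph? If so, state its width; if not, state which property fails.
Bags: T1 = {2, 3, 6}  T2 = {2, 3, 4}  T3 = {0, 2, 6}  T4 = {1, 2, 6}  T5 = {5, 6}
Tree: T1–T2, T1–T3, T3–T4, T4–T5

A tree decomposition must satisfy three properties: every vertex lies in some bag; for every edge, both endpoints lie together in some bag; and for every vertex, the bags containing it form a connected subtree. Here edge (1,5) lies in no bag, so the decomposition is invalid.

No — edge (1,5) lies in no bag.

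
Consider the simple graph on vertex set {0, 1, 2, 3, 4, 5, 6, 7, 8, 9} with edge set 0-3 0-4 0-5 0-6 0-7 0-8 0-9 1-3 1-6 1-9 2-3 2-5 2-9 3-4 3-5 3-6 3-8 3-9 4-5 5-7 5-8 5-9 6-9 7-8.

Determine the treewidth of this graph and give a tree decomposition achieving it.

Each bag holds 4 vertices, so the decomposition has width 3, which upper-bounds the treewidth. Conversely, {0, 3, 5, 8} is a clique of size 4, and the vertices of any clique must share a bag in every tree decomposition; so some bag has ≥ 4 vertices and tw(G) ≥ 3. Therefore the treewidth is 3.

Treewidth 3.
One optimal decomposition is:
Bags: B1 = {0, 3, 5, 9}  B2 = {0, 3, 5, 8}  B3 = {0, 3, 6, 9}  B4 = {1, 3, 6, 9}  B5 = {0, 5, 7, 8}  B6 = {0, 3, 4, 5}  B7 = {2, 3, 5, 9}
Tree: B1–B2, B1–B3, B3–B4, B2–B5, B1–B6, B1–B7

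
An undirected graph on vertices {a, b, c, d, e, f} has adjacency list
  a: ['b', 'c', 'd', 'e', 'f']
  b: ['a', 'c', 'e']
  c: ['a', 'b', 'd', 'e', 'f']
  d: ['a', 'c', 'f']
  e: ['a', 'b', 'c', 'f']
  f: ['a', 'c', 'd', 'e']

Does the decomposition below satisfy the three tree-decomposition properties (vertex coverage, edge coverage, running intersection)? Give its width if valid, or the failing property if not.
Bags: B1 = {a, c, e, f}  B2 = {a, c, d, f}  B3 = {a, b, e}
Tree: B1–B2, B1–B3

No — edge (c,b) lies in no bag.

A tree decomposition must satisfy three properties: every vertex lies in some bag; for every edge, both endpoints lie together in some bag; and for every vertex, the bags containing it form a connected subtree. Here edge (c,b) lies in no bag, so the decomposition is invalid.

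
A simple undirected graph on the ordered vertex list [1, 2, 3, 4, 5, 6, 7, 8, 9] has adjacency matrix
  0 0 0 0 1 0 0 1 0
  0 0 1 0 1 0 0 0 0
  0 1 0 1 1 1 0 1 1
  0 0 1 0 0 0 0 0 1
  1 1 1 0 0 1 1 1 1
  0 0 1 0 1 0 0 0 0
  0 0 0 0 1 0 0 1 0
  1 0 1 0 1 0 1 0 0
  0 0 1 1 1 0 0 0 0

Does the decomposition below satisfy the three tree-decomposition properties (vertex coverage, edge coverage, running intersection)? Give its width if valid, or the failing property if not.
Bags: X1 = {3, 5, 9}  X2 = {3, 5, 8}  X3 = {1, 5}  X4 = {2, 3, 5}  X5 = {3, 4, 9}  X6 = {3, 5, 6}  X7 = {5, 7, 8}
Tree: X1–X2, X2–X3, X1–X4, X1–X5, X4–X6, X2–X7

No — edge (8,1) lies in no bag.

A tree decomposition must satisfy three properties: every vertex lies in some bag; for every edge, both endpoints lie together in some bag; and for every vertex, the bags containing it form a connected subtree. Here edge (8,1) lies in no bag, so the decomposition is invalid.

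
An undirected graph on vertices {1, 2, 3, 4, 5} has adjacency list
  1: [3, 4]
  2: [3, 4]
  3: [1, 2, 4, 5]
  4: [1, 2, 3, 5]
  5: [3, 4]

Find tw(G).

A width-2 tree decomposition is:
Bags: B1 = {1, 3, 4}  B2 = {2, 3, 4}  B3 = {3, 4, 5}
Tree: B1–B2, B1–B3
Every bag has size at most 3, so the width is 3 − 1 = 2 and tw(G) ≤ 2. On the other hand G contains the 3-clique {1, 3, 4}. A clique must lie in a single bag of any decomposition, so no decomposition can have width below 2. Therefore the treewidth is 2.

2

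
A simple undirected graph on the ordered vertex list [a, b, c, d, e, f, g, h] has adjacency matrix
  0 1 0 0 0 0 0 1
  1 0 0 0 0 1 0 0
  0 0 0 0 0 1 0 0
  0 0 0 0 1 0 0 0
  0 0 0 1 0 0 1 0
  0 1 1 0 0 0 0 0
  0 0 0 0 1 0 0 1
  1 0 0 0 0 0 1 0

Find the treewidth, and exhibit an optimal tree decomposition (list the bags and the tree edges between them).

Treewidth 1.
One optimal decomposition is:
Bags: B1 = {d, e}  B2 = {e, g}  B3 = {g, h}  B4 = {a, h}  B5 = {a, b}  B6 = {b, f}  B7 = {c, f}
Tree: B1–B2, B2–B3, B3–B4, B4–B5, B5–B6, B6–B7

Each bag holds 2 vertices, so the decomposition has width 1, which upper-bounds the treewidth. Any graph with an edge has treewidth ≥ 1, and G has the edge d–e. Therefore the treewidth is 1.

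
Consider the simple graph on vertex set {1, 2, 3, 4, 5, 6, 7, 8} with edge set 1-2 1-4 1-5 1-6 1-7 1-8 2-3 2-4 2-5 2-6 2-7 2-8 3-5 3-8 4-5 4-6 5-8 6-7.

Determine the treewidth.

3

A width-3 tree decomposition is:
Bags: B1 = {1, 2, 4, 6}  B2 = {1, 2, 4, 5}  B3 = {1, 2, 6, 7}  B4 = {1, 2, 5, 8}  B5 = {2, 3, 5, 8}
Tree: B1–B2, B1–B3, B2–B4, B4–B5
Each bag holds 4 vertices, so the decomposition has width 3, which upper-bounds the treewidth. For the lower bound, the 4 vertices {1, 2, 5, 8} are pairwise adjacent, and any tree decomposition puts a clique entirely inside one bag — forcing width ≥ 3. Combining the bounds, tw(G) = 3.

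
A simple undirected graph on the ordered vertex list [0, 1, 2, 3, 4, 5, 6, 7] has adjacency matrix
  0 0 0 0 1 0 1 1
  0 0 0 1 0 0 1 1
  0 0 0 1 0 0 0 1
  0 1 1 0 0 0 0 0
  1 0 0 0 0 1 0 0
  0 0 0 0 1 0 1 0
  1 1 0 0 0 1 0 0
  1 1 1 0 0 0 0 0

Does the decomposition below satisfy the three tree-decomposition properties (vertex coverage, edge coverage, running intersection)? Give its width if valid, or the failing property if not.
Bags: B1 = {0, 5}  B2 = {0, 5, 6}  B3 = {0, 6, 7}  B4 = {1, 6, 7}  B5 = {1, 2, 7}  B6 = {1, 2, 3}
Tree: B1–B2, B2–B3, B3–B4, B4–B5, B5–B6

A tree decomposition must satisfy three properties: every vertex lies in some bag; for every edge, both endpoints lie together in some bag; and for every vertex, the bags containing it form a connected subtree. Here vertex 4 appears in no bag, so the decomposition is invalid.

No — vertex 4 appears in no bag.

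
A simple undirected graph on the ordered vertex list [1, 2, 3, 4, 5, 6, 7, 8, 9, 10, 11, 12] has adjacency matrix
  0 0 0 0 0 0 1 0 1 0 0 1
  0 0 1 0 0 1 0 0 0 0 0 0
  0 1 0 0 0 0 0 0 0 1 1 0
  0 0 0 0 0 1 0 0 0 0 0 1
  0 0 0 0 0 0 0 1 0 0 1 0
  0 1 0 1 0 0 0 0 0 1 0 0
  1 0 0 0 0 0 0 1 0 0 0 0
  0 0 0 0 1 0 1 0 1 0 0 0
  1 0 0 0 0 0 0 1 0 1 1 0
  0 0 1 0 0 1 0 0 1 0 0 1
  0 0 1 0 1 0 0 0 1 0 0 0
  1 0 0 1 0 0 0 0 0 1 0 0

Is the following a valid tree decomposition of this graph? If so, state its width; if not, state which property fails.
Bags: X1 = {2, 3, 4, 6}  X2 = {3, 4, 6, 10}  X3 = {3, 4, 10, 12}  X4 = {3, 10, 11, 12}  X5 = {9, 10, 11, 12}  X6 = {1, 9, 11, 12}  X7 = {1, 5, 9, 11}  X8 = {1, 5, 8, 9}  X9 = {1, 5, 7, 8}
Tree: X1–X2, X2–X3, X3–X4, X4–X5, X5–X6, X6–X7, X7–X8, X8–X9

Every vertex of G appears in some bag (union = {1, 2, 3, 4, 5, 6, 7, 8, 9, 10, 11, 12}); every edge is covered by a bag; and for each vertex v the set of bags containing v is connected in the bag tree. The decomposition is therefore valid. The largest bag has 4 vertices, so the width is 3.

Yes; width 3.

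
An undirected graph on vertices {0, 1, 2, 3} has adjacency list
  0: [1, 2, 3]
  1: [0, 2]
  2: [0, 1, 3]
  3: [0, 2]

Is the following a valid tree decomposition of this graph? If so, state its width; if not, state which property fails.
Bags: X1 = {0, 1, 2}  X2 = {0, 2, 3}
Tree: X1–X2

Yes; width 2.

Vertex coverage: the bags together contain {0, 1, 2, 3}, the full vertex set. Edge coverage: each edge of G has both endpoints in at least one bag. Running intersection: for every vertex, the bags containing it form a connected subtree. All three properties hold, so this is a valid tree decomposition of width max|bag| − 1 = 2, and hence tw(G) ≤ 2.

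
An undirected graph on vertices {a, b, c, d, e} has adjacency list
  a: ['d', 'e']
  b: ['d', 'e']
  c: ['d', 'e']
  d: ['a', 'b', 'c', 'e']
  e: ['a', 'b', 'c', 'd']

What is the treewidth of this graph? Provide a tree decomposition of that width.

Treewidth 2.
Bags: B1 = {a, d, e}  B2 = {b, d, e}  B3 = {c, d, e}
Tree: B1–B2, B2–B3

The largest bag has 3 vertices, giving width 2; this decomposition certifies tw(G) ≤ 2. Conversely, {c, d, e} is a clique of size 3, and the vertices of any clique must share a bag in every tree decomposition; so some bag has ≥ 3 vertices and tw(G) ≥ 2. Therefore the treewidth is 2.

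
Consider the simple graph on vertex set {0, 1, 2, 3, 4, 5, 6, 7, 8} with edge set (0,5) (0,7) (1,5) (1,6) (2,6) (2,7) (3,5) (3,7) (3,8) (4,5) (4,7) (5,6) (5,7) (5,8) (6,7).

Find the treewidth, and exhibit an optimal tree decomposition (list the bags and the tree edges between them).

Treewidth 2.
One optimal decomposition is:
Bags: B1 = {0, 5, 7}  B2 = {3, 5, 7}  B3 = {5, 6, 7}  B4 = {4, 5, 7}  B5 = {1, 5, 6}  B6 = {2, 6, 7}  B7 = {3, 5, 8}
Tree: B1–B2, B1–B3, B3–B4, B3–B5, B3–B6, B2–B7

Each bag holds 3 vertices, so the decomposition has width 2, which upper-bounds the treewidth. Conversely, {2, 6, 7} is a clique of size 3, and the vertices of any clique must share a bag in every tree decomposition; so some bag has ≥ 3 vertices and tw(G) ≥ 2. Hence tw(G) = 2 exactly.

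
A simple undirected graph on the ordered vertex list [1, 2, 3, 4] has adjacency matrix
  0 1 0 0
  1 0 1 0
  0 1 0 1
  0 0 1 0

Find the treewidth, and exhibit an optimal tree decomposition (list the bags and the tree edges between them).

Each bag holds 2 vertices, so the decomposition has width 1, which upper-bounds the treewidth. G has an edge, so its treewidth is at least 1. Combining the bounds, tw(G) = 1.

Treewidth 1.
Bags: B1 = {3, 4}  B2 = {2, 3}  B3 = {1, 2}
Tree: B1–B2, B2–B3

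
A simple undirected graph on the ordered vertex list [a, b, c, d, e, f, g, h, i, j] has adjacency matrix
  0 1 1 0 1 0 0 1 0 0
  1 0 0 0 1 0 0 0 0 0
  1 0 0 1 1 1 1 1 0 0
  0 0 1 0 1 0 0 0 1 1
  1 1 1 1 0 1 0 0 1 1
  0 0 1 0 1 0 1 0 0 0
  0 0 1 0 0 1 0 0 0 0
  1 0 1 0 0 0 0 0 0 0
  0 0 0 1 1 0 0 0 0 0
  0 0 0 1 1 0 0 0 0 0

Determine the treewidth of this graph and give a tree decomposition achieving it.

Every bag has size at most 3, so the width is 3 − 1 = 2 and tw(G) ≤ 2. On the other hand G contains the 3-clique {c, f, g}. A clique must lie in a single bag of any decomposition, so no decomposition can have width below 2. Therefore the treewidth is 2.

Treewidth 2.
One optimal decomposition is:
Bags: B1 = {c, d, e}  B2 = {d, e, i}  B3 = {c, e, f}  B4 = {a, c, e}  B5 = {c, f, g}  B6 = {d, e, j}  B7 = {a, c, h}  B8 = {a, b, e}
Tree: B1–B2, B1–B3, B1–B4, B3–B5, B1–B6, B4–B7, B4–B8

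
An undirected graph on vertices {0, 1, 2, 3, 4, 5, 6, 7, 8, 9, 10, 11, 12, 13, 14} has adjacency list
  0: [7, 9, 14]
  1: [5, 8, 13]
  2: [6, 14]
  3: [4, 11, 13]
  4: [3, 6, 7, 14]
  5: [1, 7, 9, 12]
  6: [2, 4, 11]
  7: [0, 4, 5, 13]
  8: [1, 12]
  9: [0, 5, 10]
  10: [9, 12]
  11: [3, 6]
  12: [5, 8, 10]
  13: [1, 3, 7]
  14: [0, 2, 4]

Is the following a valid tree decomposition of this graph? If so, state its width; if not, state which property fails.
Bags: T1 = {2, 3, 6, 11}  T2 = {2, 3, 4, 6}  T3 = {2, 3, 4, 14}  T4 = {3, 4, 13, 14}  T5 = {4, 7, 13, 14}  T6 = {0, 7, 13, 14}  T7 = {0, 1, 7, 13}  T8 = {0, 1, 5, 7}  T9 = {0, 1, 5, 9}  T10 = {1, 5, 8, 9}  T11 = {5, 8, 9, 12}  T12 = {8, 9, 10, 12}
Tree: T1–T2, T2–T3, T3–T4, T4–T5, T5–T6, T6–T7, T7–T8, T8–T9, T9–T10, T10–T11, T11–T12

Vertex coverage: the bags together contain {0, 1, 2, 3, 4, 5, 6, 7, 8, 9, 10, 11, 12, 13, 14}, the full vertex set. Edge coverage: each edge of G has both endpoints in at least one bag. Running intersection: for every vertex, the bags containing it form a connected subtree. All three properties hold, so this is a valid tree decomposition of width max|bag| − 1 = 3, and hence tw(G) ≤ 3.

Yes; width 3.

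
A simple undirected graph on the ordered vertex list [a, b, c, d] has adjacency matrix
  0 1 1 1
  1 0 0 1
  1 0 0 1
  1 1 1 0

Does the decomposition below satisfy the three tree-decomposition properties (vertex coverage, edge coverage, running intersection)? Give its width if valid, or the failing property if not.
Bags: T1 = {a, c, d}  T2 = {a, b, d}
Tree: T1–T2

Yes; width 2.

Checking the three conditions: (i) the bags cover all of {a, b, c, d}; (ii) for each edge, some bag contains both endpoints; (iii) the bags containing any fixed vertex form a subtree. All hold, so the decomposition is valid with width 3 − 1 = 2.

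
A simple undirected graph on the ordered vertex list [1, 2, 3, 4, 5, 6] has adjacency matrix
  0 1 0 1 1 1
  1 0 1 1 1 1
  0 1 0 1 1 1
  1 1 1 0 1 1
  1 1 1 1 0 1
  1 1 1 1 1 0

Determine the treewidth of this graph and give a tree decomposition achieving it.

The largest bag has 5 vertices, giving width 4; this decomposition certifies tw(G) ≤ 4. On the other hand G contains the 5-clique {1, 2, 4, 5, 6}. A clique must lie in a single bag of any decomposition, so no decomposition can have width below 4. Combining the bounds, tw(G) = 4.

Treewidth 4.
Bags: B1 = {2, 3, 4, 5, 6}  B2 = {1, 2, 4, 5, 6}
Tree: B1–B2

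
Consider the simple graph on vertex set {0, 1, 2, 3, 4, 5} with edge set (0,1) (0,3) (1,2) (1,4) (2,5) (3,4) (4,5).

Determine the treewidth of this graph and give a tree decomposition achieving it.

Treewidth 2.
One such decomposition:
Bags: B1 = {1, 2, 5}  B2 = {1, 4, 5}  B3 = {0, 1, 4}  B4 = {0, 3, 4}
Tree: B1–B2, B2–B3, B3–B4

Every bag has size at most 3, so the width is 3 − 1 = 2 and tw(G) ≤ 2. For the lower bound, G contains the cycle 2–5–4–1–2, so G is not a forest; only forests have treewidth ≤ 1, hence tw(G) ≥ 2. The upper and lower bounds meet at 2, so that is the treewidth.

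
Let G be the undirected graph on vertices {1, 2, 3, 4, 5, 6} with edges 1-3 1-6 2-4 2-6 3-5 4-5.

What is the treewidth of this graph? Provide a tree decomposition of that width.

Treewidth 2.
Bags: B1 = {3, 4, 5}  B2 = {2, 3, 4}  B3 = {2, 3, 6}  B4 = {1, 3, 6}
Tree: B1–B2, B2–B3, B3–B4

Every bag has size at most 3, so the width is 3 − 1 = 2 and tw(G) ≤ 2. Since 3–5–4–2–6–1–3 is a cycle in G, G is not acyclic. Forests are exactly the graphs of treewidth ≤ 1, so tw(G) ≥ 2. Combining the bounds, tw(G) = 2.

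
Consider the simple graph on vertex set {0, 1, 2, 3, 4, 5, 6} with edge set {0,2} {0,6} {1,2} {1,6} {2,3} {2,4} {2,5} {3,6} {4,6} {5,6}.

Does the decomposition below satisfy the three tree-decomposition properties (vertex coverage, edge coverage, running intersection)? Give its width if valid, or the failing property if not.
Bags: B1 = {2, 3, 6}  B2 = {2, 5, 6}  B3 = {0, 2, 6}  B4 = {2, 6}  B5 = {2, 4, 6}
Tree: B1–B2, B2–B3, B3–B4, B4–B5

No — vertex 1 appears in no bag.

A tree decomposition must satisfy three properties: every vertex lies in some bag; for every edge, both endpoints lie together in some bag; and for every vertex, the bags containing it form a connected subtree. Here vertex 1 appears in no bag, so the decomposition is invalid.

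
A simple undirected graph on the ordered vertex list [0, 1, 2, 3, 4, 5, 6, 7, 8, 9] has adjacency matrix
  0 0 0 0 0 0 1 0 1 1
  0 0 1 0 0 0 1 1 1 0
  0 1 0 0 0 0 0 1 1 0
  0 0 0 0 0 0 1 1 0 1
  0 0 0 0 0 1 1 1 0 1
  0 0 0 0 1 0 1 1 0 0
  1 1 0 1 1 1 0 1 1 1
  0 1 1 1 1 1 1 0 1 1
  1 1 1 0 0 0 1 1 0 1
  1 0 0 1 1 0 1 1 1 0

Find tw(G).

3

A width-3 tree decomposition is:
Bags: B1 = {6, 7, 8, 9}  B2 = {4, 6, 7, 9}  B3 = {3, 6, 7, 9}  B4 = {0, 6, 8, 9}  B5 = {1, 6, 7, 8}  B6 = {4, 5, 6, 7}  B7 = {1, 2, 7, 8}
Tree: B1–B2, B1–B3, B1–B4, B1–B5, B2–B6, B5–B7
Each bag holds 4 vertices, so the decomposition has width 3, which upper-bounds the treewidth. For the lower bound, the 4 vertices {1, 2, 7, 8} are pairwise adjacent, and any tree decomposition puts a clique entirely inside one bag — forcing width ≥ 3. Combining the bounds, tw(G) = 3.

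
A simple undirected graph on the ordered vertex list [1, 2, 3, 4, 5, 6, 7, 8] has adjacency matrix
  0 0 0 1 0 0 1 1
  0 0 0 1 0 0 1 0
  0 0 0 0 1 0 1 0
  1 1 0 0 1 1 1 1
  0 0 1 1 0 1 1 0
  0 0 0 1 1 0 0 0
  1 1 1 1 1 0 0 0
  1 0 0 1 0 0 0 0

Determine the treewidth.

2

A width-2 tree decomposition is:
Bags: B1 = {4, 5, 7}  B2 = {3, 5, 7}  B3 = {1, 4, 7}  B4 = {1, 4, 8}  B5 = {2, 4, 7}  B6 = {4, 5, 6}
Tree: B1–B2, B1–B3, B3–B4, B1–B5, B1–B6
The largest bag has 3 vertices, giving width 2; this decomposition certifies tw(G) ≤ 2. On the other hand G contains the 3-clique {3, 5, 7}. A clique must lie in a single bag of any decomposition, so no decomposition can have width below 2. Therefore the treewidth is 2.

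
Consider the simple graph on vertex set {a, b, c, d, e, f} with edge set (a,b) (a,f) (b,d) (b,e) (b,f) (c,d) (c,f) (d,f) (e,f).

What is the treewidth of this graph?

2

A width-2 tree decomposition is:
Bags: B1 = {b, e, f}  B2 = {b, d, f}  B3 = {c, d, f}  B4 = {a, b, f}
Tree: B1–B2, B2–B3, B1–B4
The largest bag has 3 vertices, giving width 2; this decomposition certifies tw(G) ≤ 2. Conversely, {c, d, f} is a clique of size 3, and the vertices of any clique must share a bag in every tree decomposition; so some bag has ≥ 3 vertices and tw(G) ≥ 2. Therefore the treewidth is 2.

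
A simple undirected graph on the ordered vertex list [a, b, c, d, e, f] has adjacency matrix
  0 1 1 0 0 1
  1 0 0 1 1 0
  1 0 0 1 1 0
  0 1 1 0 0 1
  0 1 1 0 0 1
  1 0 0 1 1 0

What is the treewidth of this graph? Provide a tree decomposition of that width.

Treewidth 3.
One optimal decomposition is:
Bags: B1 = {a, d, e, f}  B2 = {a, c, d, e}  B3 = {a, b, d, e}
Tree: B1–B2, B2–B3

The largest bag has 4 vertices, giving width 3; this decomposition certifies tw(G) ≤ 3. For the lower bound: the 4 vertex sets {e,f}, {c,d}, {a}, {b} are disjoint, each induces a connected subgraph, and every pair is joined by at least one edge of G. Contracting each set to a single vertex therefore yields K_{4} as a minor, and since treewidth is minor-monotone, tw(G) ≥ tw(K_{4}) = 3. The upper and lower bounds meet at 3, so that is the treewidth.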